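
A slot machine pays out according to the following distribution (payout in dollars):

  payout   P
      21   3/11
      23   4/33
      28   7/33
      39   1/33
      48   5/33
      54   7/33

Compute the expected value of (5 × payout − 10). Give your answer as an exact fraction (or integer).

E[5x-10] = (3/11)·95 + (4/33)·105 + (7/33)·130 + (1/33)·185 + (5/33)·230 + (7/33)·260
     = 1780/11

1780/11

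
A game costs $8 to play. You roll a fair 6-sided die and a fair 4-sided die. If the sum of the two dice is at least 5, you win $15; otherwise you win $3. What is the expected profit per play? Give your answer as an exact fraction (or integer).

$4

E[payout] = (1/4)·3 + (3/4)·15 = 12
Expected profit = 12 − 8 = 4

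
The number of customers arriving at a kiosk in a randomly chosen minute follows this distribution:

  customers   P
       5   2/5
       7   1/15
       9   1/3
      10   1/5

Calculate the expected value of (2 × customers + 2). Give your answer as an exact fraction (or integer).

254/15

E[2x+2] = (2/5)·12 + (1/15)·16 + (1/3)·20 + (1/5)·22
     = 254/15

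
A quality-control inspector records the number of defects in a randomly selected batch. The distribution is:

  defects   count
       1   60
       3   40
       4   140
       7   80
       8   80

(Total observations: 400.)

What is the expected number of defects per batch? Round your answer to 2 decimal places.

Total = 400, so P(defects=1) = 60/400, etc.
E[X] = (3/20)·1 + (1/10)·3 + (7/20)·4 + (1/5)·7 + (1/5)·8
     = 97/20 ≈ 4.85

4.85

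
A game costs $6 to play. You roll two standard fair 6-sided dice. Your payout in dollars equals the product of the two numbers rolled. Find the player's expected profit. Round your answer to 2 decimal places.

Distribution of the product of the two numbers rolled: 1 w.p. 1/36, 2 w.p. 1/18, 3 w.p. 1/18, 4 w.p. 1/12, 5 w.p. 1/18, 6 w.p. 1/9, …
E[payout] = (1/36)·1 + (1/18)·2 + (1/18)·3 + (1/12)·4 + (1/18)·5 + (1/9)·6 + (1/18)·8 + (1/36)·9 + (1/18)·10 + (1/9)·12 + (1/18)·15 + (1/36)·16 + (1/18)·18 + (1/18)·20 + (1/18)·24 + (1/36)·25 + (1/18)·30 + (1/36)·36 = 49/4
Expected profit = 49/4 − 6 = 25/4 ≈ $6.25

$6.25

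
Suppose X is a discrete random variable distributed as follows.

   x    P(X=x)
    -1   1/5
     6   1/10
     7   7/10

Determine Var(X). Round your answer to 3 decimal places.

E[X] = (1/5)·(-1) + (1/10)·6 + (7/10)·7 = 53/10
E[X²] = (1/5)·1 + (1/10)·36 + (7/10)·49 = 381/10
Var(X) = 381/10 − (53/10)² = 1001/100 ≈ 10.010

10.010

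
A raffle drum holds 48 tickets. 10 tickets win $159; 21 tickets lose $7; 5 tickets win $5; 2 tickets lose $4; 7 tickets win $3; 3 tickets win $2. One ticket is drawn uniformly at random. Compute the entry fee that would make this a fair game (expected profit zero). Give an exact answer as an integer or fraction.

1487/48 dollars

E[payout] = (10/48)·159 + (21/48)·(-7) + (5/48)·5 + (2/48)·(-4) + (7/48)·3 + (3/48)·2 = 1487/48
Fair fee = E[payout] = 1487/48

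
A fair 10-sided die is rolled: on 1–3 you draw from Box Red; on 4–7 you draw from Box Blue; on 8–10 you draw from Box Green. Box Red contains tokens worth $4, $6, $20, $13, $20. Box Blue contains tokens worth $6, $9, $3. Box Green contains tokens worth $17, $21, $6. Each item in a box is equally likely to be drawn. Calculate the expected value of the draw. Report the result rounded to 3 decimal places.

$10.580

E[X | Box Red] = (4 + 6 + 20 + 13 + 20)/5 = 63/5
E[X | Box Blue] = (6 + 9 + 3)/3 = 6
E[X | Box Green] = (17 + 21 + 6)/3 = 44/3
E[X] = (3/10)·63/5 + (2/5)·6 + (3/10)·44/3 = 529/50 ≈ 10.580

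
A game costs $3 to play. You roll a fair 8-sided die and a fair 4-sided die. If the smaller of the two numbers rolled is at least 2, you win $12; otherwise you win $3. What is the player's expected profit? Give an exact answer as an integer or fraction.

189/32 dollars

E[payout] = (11/32)·3 + (21/32)·12 = 285/32
Expected profit = 285/32 − 3 = 189/32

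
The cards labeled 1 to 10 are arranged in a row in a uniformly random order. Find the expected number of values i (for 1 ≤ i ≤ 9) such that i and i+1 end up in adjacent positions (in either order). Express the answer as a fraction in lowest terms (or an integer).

For each i ∈ {1,…,9}, let Xᵢ = 1 if i and i+1 are adjacent. P(Xᵢ=1) = 2·(10−1)!/10! = 2/10.
By linearity, E[ΣXᵢ] = (9)·(2/10) = 9/5.

9/5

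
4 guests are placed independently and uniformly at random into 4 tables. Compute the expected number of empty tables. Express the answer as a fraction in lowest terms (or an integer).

Let Xⱼ=1 if table j is empty. P(Xⱼ=1) = ((4-1)/4)^4 = 81/256.
By linearity, E[#empty] = 4·81/256 = 81/64.

81/64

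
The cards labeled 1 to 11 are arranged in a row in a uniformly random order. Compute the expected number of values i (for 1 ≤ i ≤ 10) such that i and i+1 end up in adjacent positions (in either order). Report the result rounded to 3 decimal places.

For each i ∈ {1,…,10}, let Xᵢ = 1 if i and i+1 are adjacent. P(Xᵢ=1) = 2·(11−1)!/11! = 2/11.
By linearity, E[ΣXᵢ] = (10)·(2/11) = 20/11.
≈ 1.818

1.818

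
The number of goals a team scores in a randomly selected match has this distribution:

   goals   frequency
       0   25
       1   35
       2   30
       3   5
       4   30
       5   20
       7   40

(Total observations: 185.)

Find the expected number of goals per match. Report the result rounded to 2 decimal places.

3.30

Total = 185, so P(goals=0) = 25/185, etc.
E[X] = (5/37)·0 + (7/37)·1 + (6/37)·2 + (1/37)·3 + (6/37)·4 + (4/37)·5 + (8/37)·7
     = 122/37 ≈ 3.30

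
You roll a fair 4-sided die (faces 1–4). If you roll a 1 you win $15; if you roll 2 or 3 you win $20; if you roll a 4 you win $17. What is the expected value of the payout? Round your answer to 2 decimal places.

$18.00

E[payout] = (1/4)·15 + (1/4)·17 + (1/2)·20 = 18
≈ $18.00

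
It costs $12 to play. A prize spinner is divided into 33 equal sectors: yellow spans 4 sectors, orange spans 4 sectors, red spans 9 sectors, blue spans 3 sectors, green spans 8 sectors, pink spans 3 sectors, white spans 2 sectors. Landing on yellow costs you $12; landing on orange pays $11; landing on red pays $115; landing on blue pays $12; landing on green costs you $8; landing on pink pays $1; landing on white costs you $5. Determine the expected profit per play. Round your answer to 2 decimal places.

$18.18

E[payout] = (4/33)·(-12) + (4/33)·11 + (9/33)·115 + (3/33)·12 + (8/33)·(-8) + (3/33)·1 + (2/33)·(-5) = 332/11
Expected profit = 332/11 − 12 = 200/11 ≈ $18.18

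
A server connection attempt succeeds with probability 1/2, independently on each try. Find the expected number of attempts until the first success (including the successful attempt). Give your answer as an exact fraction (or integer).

2

For a geometric distribution, E[trials] = 1/p = 1/(1/2) = 2.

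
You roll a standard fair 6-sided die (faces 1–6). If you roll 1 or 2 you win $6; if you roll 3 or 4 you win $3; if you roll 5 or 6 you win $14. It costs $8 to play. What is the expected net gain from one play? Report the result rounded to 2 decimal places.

E[payout] = (1/3)·3 + (1/3)·6 + (1/3)·14 = 23/3
Expected profit = 23/3 − 8 = -1/3 ≈ -$0.33

-$0.33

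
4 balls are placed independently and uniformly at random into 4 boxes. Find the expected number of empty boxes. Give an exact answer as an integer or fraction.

Let Xⱼ=1 if box j is empty. P(Xⱼ=1) = ((4-1)/4)^4 = 81/256.
By linearity, E[#empty] = 4·81/256 = 81/64.

81/64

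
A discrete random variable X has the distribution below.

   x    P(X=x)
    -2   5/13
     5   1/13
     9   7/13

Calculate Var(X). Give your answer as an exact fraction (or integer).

4592/169

E[X] = (5/13)·(-2) + (1/13)·5 + (7/13)·9 = 58/13
E[X²] = (5/13)·4 + (1/13)·25 + (7/13)·81 = 612/13
Var(X) = 612/13 − (58/13)² = 4592/169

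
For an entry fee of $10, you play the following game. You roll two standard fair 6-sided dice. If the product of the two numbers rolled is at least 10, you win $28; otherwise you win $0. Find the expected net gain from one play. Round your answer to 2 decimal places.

$4.78

E[payout] = (17/36)·0 + (19/36)·28 = 133/9
Expected profit = 133/9 − 10 = 43/9 ≈ $4.78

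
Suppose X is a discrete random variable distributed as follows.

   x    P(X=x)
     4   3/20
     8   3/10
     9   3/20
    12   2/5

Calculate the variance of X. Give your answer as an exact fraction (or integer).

3051/400

E[X] = (3/20)·4 + (3/10)·8 + (3/20)·9 + (2/5)·12 = 183/20
E[X²] = (3/20)·16 + (3/10)·64 + (3/20)·81 + (2/5)·144 = 1827/20
Var(X) = 1827/20 − (183/20)² = 3051/400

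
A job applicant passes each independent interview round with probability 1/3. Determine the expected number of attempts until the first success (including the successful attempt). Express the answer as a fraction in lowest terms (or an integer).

3

For a geometric distribution, E[trials] = 1/p = 1/(1/3) = 3.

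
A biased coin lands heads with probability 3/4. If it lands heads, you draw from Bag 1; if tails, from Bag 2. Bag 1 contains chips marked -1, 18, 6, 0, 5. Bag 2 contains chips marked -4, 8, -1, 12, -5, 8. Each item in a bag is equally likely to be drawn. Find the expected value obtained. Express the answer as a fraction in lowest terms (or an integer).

E[X | Bag 1] = (-1 + 18 + 6 + 0 + 5)/5 = 28/5
E[X | Bag 2] = (-4 + 8 − 1 + 12 − 5 + 8)/6 = 3
E[X] = (3/4)·28/5 + (1/4)·3 = 99/20

99/20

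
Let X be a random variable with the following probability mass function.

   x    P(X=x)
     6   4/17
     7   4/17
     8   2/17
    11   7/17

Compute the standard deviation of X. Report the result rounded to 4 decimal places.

E[X] = 145/17, E[X²] = 1315/17
Var(X) = E[X²] − (E[X])² = 1315/17 − 21025/289 = 1330/289
SD(X) = √(1330/289) ≈ 2.1452

2.1452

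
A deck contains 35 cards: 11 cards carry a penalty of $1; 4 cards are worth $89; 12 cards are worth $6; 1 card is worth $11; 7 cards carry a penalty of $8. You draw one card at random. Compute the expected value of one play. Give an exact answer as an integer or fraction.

E[payout] = (11/35)·(-1) + (4/35)·89 + (12/35)·6 + (1/35)·11 + (7/35)·(-8) = 372/35

372/35 dollars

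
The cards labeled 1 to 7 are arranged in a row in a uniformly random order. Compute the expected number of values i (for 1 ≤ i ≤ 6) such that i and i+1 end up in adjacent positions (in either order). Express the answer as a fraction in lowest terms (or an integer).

For each i ∈ {1,…,6}, let Xᵢ = 1 if i and i+1 are adjacent. P(Xᵢ=1) = 2·(7−1)!/7! = 2/7.
By linearity, E[ΣXᵢ] = (6)·(2/7) = 12/7.

12/7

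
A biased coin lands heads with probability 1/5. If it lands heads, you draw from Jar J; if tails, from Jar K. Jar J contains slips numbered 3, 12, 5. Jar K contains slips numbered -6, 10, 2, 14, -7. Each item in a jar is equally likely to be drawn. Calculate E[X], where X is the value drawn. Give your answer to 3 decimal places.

3.413

E[X | Jar J] = (3 + 12 + 5)/3 = 20/3
E[X | Jar K] = (-6 + 10 + 2 + 14 − 7)/5 = 13/5
E[X] = (1/5)·20/3 + (4/5)·13/5 = 256/75 ≈ 3.413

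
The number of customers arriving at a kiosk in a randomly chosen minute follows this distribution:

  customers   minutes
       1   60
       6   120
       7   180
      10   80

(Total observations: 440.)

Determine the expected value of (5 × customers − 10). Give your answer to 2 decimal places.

22.27

Total = 440, so P(customers=1) = 60/440, etc.
E[5x-10] = (3/22)·(-5) + (3/11)·20 + (9/22)·25 + (2/11)·40
     = 245/11 ≈ 22.27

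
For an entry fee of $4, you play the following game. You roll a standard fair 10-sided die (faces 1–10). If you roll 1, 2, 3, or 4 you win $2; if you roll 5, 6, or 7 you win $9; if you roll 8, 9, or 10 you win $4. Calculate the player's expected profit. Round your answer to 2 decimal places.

E[payout] = (2/5)·2 + (3/10)·4 + (3/10)·9 = 47/10
Expected profit = 47/10 − 4 = 7/10 ≈ $0.70

$0.70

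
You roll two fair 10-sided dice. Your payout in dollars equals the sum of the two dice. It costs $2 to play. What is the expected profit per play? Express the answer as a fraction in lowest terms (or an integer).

Distribution of the sum of the two dice: 2 w.p. 1/100, 3 w.p. 1/50, 4 w.p. 3/100, 5 w.p. 1/25, 6 w.p. 1/20, 7 w.p. 3/50, …
E[payout] = (1/100)·2 + (1/50)·3 + (3/100)·4 + (1/25)·5 + (1/20)·6 + (3/50)·7 + (7/100)·8 + (2/25)·9 + (9/100)·10 + (1/10)·11 + (9/100)·12 + (2/25)·13 + (7/100)·14 + (3/50)·15 + (1/20)·16 + (1/25)·17 + (3/100)·18 + (1/50)·19 + (1/100)·20 = 11
Expected profit = 11 − 2 = 9

$9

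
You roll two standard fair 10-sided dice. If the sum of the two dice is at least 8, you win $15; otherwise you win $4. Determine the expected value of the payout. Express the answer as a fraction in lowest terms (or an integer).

1269/100 dollars

E[payout] = (21/100)·4 + (79/100)·15 = 1269/100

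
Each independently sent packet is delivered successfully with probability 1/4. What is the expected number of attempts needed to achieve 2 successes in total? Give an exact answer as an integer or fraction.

By linearity (sum of 2 independent geometric waits), E[trials] = 2/p = 2/(1/4) = 8.

8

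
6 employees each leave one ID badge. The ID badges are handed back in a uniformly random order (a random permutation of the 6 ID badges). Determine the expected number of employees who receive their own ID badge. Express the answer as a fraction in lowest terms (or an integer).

Let Xᵢ = 1 if person i gets their own ID badge. For each i, P(Xᵢ=1) = 1/6.
By linearity of expectation, E[X₁+…+X_6] = 6·(1/6) = 1.

1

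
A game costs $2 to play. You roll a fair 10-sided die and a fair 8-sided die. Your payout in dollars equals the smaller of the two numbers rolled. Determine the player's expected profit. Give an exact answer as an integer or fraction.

Distribution of the smaller of the two numbers rolled: 1 w.p. 17/80, 2 w.p. 3/16, 3 w.p. 13/80, 4 w.p. 11/80, 5 w.p. 9/80, 6 w.p. 7/80, …
E[payout] = (17/80)·1 + (3/16)·2 + (13/80)·3 + (11/80)·4 + (9/80)·5 + (7/80)·6 + (1/16)·7 + (3/80)·8 = 69/20
Expected profit = 69/20 − 2 = 29/20

29/20 dollars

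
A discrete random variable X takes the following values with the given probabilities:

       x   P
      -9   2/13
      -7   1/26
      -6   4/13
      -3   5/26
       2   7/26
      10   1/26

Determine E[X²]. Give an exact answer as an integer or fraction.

417/13

E[X²] = (2/13)·81 + (1/26)·49 + (4/13)·36 + (5/26)·9 + (7/26)·4 + (1/26)·100
     = 417/13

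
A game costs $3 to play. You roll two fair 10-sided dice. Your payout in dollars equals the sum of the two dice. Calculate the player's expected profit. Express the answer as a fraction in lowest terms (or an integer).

$8

Distribution of the sum of the two dice: 2 w.p. 1/100, 3 w.p. 1/50, 4 w.p. 3/100, 5 w.p. 1/25, 6 w.p. 1/20, 7 w.p. 3/50, …
E[payout] = (1/100)·2 + (1/50)·3 + (3/100)·4 + (1/25)·5 + (1/20)·6 + (3/50)·7 + (7/100)·8 + (2/25)·9 + (9/100)·10 + (1/10)·11 + (9/100)·12 + (2/25)·13 + (7/100)·14 + (3/50)·15 + (1/20)·16 + (1/25)·17 + (3/100)·18 + (1/50)·19 + (1/100)·20 = 11
Expected profit = 11 − 3 = 8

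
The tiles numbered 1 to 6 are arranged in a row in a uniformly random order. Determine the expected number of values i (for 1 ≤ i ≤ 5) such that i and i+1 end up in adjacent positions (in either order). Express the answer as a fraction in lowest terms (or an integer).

For each i ∈ {1,…,5}, let Xᵢ = 1 if i and i+1 are adjacent. P(Xᵢ=1) = 2·(6−1)!/6! = 2/6.
By linearity, E[ΣXᵢ] = (5)·(2/6) = 5/3.

5/3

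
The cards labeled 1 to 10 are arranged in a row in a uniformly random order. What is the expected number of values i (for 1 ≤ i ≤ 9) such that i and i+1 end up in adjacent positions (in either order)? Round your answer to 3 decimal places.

For each i ∈ {1,…,9}, let Xᵢ = 1 if i and i+1 are adjacent. P(Xᵢ=1) = 2·(10−1)!/10! = 2/10.
By linearity, E[ΣXᵢ] = (9)·(2/10) = 9/5.
≈ 1.800

1.800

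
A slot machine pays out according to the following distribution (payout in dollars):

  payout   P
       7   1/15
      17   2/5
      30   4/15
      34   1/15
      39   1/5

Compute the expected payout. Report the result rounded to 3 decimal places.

E[X] = (1/15)·7 + (2/5)·17 + (4/15)·30 + (1/15)·34 + (1/5)·39
     = 76/3 ≈ 25.333

$25.333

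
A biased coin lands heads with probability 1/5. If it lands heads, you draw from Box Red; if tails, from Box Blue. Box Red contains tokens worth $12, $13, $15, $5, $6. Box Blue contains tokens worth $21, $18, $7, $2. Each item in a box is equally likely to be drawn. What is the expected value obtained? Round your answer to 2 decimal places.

$11.64

E[X | Box Red] = (12 + 13 + 15 + 5 + 6)/5 = 51/5
E[X | Box Blue] = (21 + 18 + 7 + 2)/4 = 12
E[X] = (1/5)·51/5 + (4/5)·12 = 291/25 ≈ 11.64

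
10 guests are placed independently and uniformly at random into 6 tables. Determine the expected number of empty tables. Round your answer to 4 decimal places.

Let Xⱼ=1 if table j is empty. P(Xⱼ=1) = ((6-1)/6)^10 = 9765625/60466176.
By linearity, E[#empty] = 6·9765625/60466176 = 9765625/10077696.
≈ 0.9690

0.9690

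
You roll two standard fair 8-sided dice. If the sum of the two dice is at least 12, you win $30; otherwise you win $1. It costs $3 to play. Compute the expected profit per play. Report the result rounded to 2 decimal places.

E[payout] = (49/64)·1 + (15/64)·30 = 499/64
Expected profit = 499/64 − 3 = 307/64 ≈ $4.80

$4.80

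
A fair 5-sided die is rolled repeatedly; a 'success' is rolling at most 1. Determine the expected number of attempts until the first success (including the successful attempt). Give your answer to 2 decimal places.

For a geometric distribution, E[trials] = 1/p = 1/(1/5) = 5.
≈ 5.00

5.00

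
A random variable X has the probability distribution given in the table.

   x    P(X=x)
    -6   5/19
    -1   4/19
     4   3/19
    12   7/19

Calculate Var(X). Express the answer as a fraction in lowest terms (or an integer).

E[X] = (5/19)·(-6) + (4/19)·(-1) + (3/19)·4 + (7/19)·12 = 62/19
E[X²] = (5/19)·36 + (4/19)·1 + (3/19)·16 + (7/19)·144 = 1240/19
Var(X) = 1240/19 − (62/19)² = 19716/361

19716/361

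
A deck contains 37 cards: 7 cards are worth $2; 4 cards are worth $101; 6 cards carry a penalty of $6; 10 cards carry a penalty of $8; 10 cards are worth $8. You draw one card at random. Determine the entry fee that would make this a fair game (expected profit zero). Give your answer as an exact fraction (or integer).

382/37 dollars

E[payout] = (7/37)·2 + (4/37)·101 + (6/37)·(-6) + (10/37)·(-8) + (10/37)·8 = 382/37
Fair fee = E[payout] = 382/37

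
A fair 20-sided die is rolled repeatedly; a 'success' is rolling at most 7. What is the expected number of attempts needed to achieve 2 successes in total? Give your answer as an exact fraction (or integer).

By linearity (sum of 2 independent geometric waits), E[trials] = 2/p = 2/(7/20) = 40/7.

40/7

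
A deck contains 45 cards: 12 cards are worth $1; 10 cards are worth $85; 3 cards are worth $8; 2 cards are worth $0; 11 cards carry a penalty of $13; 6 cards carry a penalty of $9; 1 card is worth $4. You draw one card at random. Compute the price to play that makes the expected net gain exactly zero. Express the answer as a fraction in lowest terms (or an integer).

77/5 dollars

E[payout] = (12/45)·1 + (10/45)·85 + (3/45)·8 + (2/45)·0 + (11/45)·(-13) + (6/45)·(-9) + (1/45)·4 = 77/5
Fair fee = E[payout] = 77/5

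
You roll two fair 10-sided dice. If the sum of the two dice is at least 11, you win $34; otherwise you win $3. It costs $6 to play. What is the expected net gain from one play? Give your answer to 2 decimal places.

E[payout] = (9/20)·3 + (11/20)·34 = 401/20
Expected profit = 401/20 − 6 = 281/20 ≈ $14.05

$14.05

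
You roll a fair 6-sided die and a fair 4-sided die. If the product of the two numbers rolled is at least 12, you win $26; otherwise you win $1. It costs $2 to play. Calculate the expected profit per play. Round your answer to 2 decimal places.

$7.33

E[payout] = (2/3)·1 + (1/3)·26 = 28/3
Expected profit = 28/3 − 2 = 22/3 ≈ $7.33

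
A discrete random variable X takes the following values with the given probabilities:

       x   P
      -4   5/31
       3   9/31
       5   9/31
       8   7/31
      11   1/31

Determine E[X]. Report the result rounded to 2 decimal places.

3.84

E[X] = (5/31)·(-4) + (9/31)·3 + (9/31)·5 + (7/31)·8 + (1/31)·11
     = 119/31 ≈ 3.84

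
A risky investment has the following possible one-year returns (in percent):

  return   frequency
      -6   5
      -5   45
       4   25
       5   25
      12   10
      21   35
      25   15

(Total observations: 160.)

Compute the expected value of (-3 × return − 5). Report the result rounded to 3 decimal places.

Total = 160, so P(return=-6) = 5/160, etc.
E[-3x-5] = (1/32)·13 + (9/32)·10 + (5/32)·(-17) + (5/32)·(-20) + (1/16)·(-41) + (7/32)·(-68) + (3/32)·(-80)
     = -55/2 ≈ -27.500

-27.500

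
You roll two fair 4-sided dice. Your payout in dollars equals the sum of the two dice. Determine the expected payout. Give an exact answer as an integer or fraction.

$5

Distribution of the sum of the two dice: 2 w.p. 1/16, 3 w.p. 1/8, 4 w.p. 3/16, 5 w.p. 1/4, 6 w.p. 3/16, 7 w.p. 1/8, …
E[payout] = (1/16)·2 + (1/8)·3 + (3/16)·4 + (1/4)·5 + (3/16)·6 + (1/8)·7 + (1/16)·8 = 5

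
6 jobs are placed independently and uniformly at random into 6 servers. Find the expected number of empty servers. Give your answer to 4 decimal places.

2.0094

Let Xⱼ=1 if server j is empty. P(Xⱼ=1) = ((6-1)/6)^6 = 15625/46656.
By linearity, E[#empty] = 6·15625/46656 = 15625/7776.
≈ 2.0094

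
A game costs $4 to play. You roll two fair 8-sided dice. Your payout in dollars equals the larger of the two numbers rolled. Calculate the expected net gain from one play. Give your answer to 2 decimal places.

$1.81

Distribution of the larger of the two numbers rolled: 1 w.p. 1/64, 2 w.p. 3/64, 3 w.p. 5/64, 4 w.p. 7/64, 5 w.p. 9/64, 6 w.p. 11/64, …
E[payout] = (1/64)·1 + (3/64)·2 + (5/64)·3 + (7/64)·4 + (9/64)·5 + (11/64)·6 + (13/64)·7 + (15/64)·8 = 93/16
Expected profit = 93/16 − 4 = 29/16 ≈ $1.81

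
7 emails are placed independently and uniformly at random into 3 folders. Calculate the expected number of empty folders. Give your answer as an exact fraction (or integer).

Let Xⱼ=1 if folder j is empty. P(Xⱼ=1) = ((3-1)/3)^7 = 128/2187.
By linearity, E[#empty] = 3·128/2187 = 128/729.

128/729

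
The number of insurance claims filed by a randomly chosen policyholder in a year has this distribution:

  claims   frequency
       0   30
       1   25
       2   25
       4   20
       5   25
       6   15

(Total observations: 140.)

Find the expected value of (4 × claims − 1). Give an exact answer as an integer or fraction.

67/7

Total = 140, so P(claims=0) = 30/140, etc.
E[4x-1] = (3/14)·(-1) + (5/28)·3 + (5/28)·7 + (1/7)·15 + (5/28)·19 + (3/28)·23
     = 67/7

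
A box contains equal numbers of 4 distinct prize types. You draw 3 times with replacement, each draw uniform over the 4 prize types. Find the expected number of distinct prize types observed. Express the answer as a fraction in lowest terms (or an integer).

37/16

Let Xⱼ=1 if type j appears at least once. P(Xⱼ=1) = 1 − ((4−1)/4)^3 = 37/64.
E[#distinct] = 4·37/64 = 37/16.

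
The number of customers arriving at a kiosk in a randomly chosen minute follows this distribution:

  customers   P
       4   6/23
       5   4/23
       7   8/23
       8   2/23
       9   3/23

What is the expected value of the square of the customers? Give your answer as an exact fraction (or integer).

959/23

E[X²] = (6/23)·16 + (4/23)·25 + (8/23)·49 + (2/23)·64 + (3/23)·81
     = 959/23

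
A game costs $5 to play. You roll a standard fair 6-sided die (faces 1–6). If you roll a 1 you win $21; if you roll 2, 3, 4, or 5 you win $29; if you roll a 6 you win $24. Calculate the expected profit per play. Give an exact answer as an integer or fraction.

131/6 dollars

E[payout] = (1/6)·21 + (1/6)·24 + (2/3)·29 = 161/6
Expected profit = 161/6 − 5 = 131/6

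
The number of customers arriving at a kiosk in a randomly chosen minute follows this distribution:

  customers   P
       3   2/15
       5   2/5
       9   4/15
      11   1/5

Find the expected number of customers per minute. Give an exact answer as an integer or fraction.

E[X] = (2/15)·3 + (2/5)·5 + (4/15)·9 + (1/5)·11
     = 7

7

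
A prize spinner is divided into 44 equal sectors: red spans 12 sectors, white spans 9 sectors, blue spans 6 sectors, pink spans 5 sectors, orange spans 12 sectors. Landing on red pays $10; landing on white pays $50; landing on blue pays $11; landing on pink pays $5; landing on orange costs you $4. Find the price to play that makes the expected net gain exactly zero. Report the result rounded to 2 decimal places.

E[payout] = (12/44)·10 + (9/44)·50 + (6/44)·11 + (5/44)·5 + (12/44)·(-4) = 613/44
Fair fee = E[payout] = 613/44 ≈ $13.93

$13.93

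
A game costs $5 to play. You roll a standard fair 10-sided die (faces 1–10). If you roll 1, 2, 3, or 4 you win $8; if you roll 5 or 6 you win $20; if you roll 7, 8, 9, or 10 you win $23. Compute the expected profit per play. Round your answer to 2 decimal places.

$11.40

E[payout] = (2/5)·8 + (1/5)·20 + (2/5)·23 = 82/5
Expected profit = 82/5 − 5 = 57/5 ≈ $11.40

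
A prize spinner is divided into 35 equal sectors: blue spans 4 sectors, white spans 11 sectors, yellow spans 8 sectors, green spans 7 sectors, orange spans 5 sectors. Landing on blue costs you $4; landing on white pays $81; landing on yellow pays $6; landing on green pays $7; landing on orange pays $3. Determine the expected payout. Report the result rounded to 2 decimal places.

E[payout] = (4/35)·(-4) + (11/35)·81 + (8/35)·6 + (7/35)·7 + (5/35)·3 = 141/5
≈ $28.20

$28.20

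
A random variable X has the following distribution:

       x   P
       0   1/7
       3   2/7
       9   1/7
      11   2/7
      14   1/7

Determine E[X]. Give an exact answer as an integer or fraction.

51/7

E[X] = (1/7)·0 + (2/7)·3 + (1/7)·9 + (2/7)·11 + (1/7)·14
     = 51/7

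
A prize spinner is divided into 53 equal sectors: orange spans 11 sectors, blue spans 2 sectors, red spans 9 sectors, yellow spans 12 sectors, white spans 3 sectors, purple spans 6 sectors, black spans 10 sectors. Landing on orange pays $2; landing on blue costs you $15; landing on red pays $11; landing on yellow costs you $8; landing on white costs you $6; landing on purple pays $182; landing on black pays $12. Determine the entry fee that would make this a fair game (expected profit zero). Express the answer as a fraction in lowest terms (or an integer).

1189/53 dollars

E[payout] = (11/53)·2 + (2/53)·(-15) + (9/53)·11 + (12/53)·(-8) + (3/53)·(-6) + (6/53)·182 + (10/53)·12 = 1189/53
Fair fee = E[payout] = 1189/53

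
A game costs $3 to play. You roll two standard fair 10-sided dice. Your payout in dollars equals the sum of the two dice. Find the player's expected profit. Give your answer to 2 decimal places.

Distribution of the sum of the two dice: 2 w.p. 1/100, 3 w.p. 1/50, 4 w.p. 3/100, 5 w.p. 1/25, 6 w.p. 1/20, 7 w.p. 3/50, …
E[payout] = (1/100)·2 + (1/50)·3 + (3/100)·4 + (1/25)·5 + (1/20)·6 + (3/50)·7 + (7/100)·8 + (2/25)·9 + (9/100)·10 + (1/10)·11 + (9/100)·12 + (2/25)·13 + (7/100)·14 + (3/50)·15 + (1/20)·16 + (1/25)·17 + (3/100)·18 + (1/50)·19 + (1/100)·20 = 11
Expected profit = 11 − 3 = 8 ≈ $8.00

$8.00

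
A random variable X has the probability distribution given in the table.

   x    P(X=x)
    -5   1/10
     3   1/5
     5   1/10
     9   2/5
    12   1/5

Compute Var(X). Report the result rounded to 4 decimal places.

E[X] = (1/10)·(-5) + (1/5)·3 + (1/10)·5 + (2/5)·9 + (1/5)·12 = 33/5
E[X²] = (1/10)·25 + (1/5)·9 + (1/10)·25 + (2/5)·81 + (1/5)·144 = 68
Var(X) = 68 − (33/5)² = 611/25 ≈ 24.4400

24.4400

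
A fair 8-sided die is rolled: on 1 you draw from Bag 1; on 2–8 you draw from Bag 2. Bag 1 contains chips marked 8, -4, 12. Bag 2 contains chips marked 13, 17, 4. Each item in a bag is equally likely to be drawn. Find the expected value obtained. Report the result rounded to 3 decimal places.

E[X | Bag 1] = (8 − 4 + 12)/3 = 16/3
E[X | Bag 2] = (13 + 17 + 4)/3 = 34/3
E[X] = (1/8)·16/3 + (7/8)·34/3 = 127/12 ≈ 10.583

10.583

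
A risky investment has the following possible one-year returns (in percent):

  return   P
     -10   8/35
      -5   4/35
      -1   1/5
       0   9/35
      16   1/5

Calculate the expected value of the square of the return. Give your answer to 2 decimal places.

77.11

E[X²] = (8/35)·100 + (4/35)·25 + (1/5)·1 + (9/35)·0 + (1/5)·256
     = 2699/35 ≈ 77.11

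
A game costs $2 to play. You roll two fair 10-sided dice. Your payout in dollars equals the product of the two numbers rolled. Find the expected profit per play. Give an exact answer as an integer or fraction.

113/4 dollars

Distribution of the product of the two numbers rolled: 1 w.p. 1/100, 2 w.p. 1/50, 3 w.p. 1/50, 4 w.p. 3/100, 5 w.p. 1/50, 6 w.p. 1/25, …
E[payout] = (1/100)·1 + (1/50)·2 + (1/50)·3 + (3/100)·4 + (1/50)·5 + (1/25)·6 + (1/50)·7 + (1/25)·8 + (3/100)·9 + (1/25)·10 + (1/25)·12 + (1/50)·14 + (1/50)·15 + (3/100)·16 + (1/25)·18 + (1/25)·20 + (1/50)·21 + (1/25)·24 + (1/100)·25 + (1/50)·27 + (1/50)·28 + (1/25)·30 + (1/50)·32 + (1/50)·35 + (3/100)·36 + (1/25)·40 + (1/50)·42 + (1/50)·45 + (1/50)·48 + (1/100)·49 + (1/50)·50 + (1/50)·54 + (1/50)·56 + (1/50)·60 + (1/50)·63 + (1/100)·64 + (1/50)·70 + (1/50)·72 + (1/50)·80 + (1/100)·81 + (1/50)·90 + (1/100)·100 = 121/4
Expected profit = 121/4 − 2 = 113/4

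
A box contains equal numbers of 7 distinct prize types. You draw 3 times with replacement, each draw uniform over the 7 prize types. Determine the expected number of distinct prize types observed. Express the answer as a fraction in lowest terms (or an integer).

Let Xⱼ=1 if type j appears at least once. P(Xⱼ=1) = 1 − ((7−1)/7)^3 = 127/343.
E[#distinct] = 7·127/343 = 127/49.

127/49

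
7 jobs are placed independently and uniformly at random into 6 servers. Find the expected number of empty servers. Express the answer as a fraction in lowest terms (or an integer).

78125/46656

Let Xⱼ=1 if server j is empty. P(Xⱼ=1) = ((6-1)/6)^7 = 78125/279936.
By linearity, E[#empty] = 6·78125/279936 = 78125/46656.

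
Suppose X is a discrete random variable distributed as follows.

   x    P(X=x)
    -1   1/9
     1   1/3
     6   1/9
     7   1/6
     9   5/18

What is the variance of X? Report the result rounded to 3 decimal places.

14.358

E[X] = (1/9)·(-1) + (1/3)·1 + (1/9)·6 + (1/6)·7 + (5/18)·9 = 41/9
E[X²] = (1/9)·1 + (1/3)·1 + (1/9)·36 + (1/6)·49 + (5/18)·81 = 316/9
Var(X) = 316/9 − (41/9)² = 1163/81 ≈ 14.358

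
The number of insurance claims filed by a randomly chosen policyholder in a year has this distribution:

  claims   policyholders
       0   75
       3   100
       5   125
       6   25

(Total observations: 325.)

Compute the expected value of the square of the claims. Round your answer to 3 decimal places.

Total = 325, so P(claims=0) = 75/325, etc.
E[X²] = (3/13)·0 + (4/13)·9 + (5/13)·25 + (1/13)·36
     = 197/13 ≈ 15.154

15.154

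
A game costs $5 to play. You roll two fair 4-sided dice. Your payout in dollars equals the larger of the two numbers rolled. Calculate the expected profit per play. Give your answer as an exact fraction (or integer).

Distribution of the larger of the two numbers rolled: 1 w.p. 1/16, 2 w.p. 3/16, 3 w.p. 5/16, 4 w.p. 7/16
E[payout] = (1/16)·1 + (3/16)·2 + (5/16)·3 + (7/16)·4 = 25/8
Expected profit = 25/8 − 5 = -15/8

-15/8 dollars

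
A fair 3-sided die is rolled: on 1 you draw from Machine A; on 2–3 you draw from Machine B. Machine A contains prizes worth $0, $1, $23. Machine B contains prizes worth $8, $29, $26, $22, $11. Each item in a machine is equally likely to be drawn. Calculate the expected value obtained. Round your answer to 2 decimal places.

E[X | Machine A] = (0 + 1 + 23)/3 = 8
E[X | Machine B] = (8 + 29 + 26 + 22 + 11)/5 = 96/5
E[X] = (1/3)·8 + (2/3)·96/5 = 232/15 ≈ 15.47

$15.47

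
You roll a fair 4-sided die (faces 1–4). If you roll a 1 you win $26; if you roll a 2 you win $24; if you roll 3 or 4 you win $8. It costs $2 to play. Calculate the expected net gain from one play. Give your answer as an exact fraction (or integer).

E[payout] = (1/2)·8 + (1/4)·24 + (1/4)·26 = 33/2
Expected profit = 33/2 − 2 = 29/2

29/2 dollars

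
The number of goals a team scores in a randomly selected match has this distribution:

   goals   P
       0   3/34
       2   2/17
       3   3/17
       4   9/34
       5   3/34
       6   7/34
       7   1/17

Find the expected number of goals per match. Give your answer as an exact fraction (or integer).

E[X] = (3/34)·0 + (2/17)·2 + (3/17)·3 + (9/34)·4 + (3/34)·5 + (7/34)·6 + (1/17)·7
     = 133/34

133/34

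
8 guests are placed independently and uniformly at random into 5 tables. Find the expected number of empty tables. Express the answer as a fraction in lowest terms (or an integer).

Let Xⱼ=1 if table j is empty. P(Xⱼ=1) = ((5-1)/5)^8 = 65536/390625.
By linearity, E[#empty] = 5·65536/390625 = 65536/78125.

65536/78125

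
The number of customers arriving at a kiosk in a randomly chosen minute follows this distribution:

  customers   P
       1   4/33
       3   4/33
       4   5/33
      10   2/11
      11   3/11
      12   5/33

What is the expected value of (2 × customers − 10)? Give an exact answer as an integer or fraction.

E[2x-10] = (4/33)·(-8) + (4/33)·(-4) + (5/33)·(-2) + (2/11)·10 + (3/11)·12 + (5/33)·14
     = 60/11

60/11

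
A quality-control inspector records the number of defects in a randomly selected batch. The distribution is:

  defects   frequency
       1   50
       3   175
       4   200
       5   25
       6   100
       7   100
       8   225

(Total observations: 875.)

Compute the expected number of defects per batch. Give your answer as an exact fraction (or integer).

184/35

Total = 875, so P(defects=1) = 50/875, etc.
E[X] = (2/35)·1 + (1/5)·3 + (8/35)·4 + (1/35)·5 + (4/35)·6 + (4/35)·7 + (9/35)·8
     = 184/35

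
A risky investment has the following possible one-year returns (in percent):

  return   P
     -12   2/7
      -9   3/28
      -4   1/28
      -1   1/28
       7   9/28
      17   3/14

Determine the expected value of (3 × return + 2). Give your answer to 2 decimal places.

5.96

E[3x+2] = (2/7)·(-34) + (3/28)·(-25) + (1/28)·(-10) + (1/28)·(-1) + (9/28)·23 + (3/14)·53
     = 167/28 ≈ 5.96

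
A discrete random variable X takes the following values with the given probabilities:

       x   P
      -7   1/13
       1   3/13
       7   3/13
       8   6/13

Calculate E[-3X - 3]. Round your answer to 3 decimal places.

E[-3x-3] = (1/13)·18 + (3/13)·(-6) + (3/13)·(-24) + (6/13)·(-27)
     = -18 ≈ -18.000

-18.000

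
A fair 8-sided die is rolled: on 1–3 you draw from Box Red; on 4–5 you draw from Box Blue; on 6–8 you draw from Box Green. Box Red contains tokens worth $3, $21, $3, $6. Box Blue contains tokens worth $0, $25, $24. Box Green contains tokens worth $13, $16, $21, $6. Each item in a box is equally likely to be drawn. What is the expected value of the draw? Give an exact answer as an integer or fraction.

E[X | Box Red] = (3 + 21 + 3 + 6)/4 = 33/4
E[X | Box Blue] = (0 + 25 + 24)/3 = 49/3
E[X | Box Green] = (13 + 16 + 21 + 6)/4 = 14
E[X] = (3/8)·33/4 + (1/4)·49/3 + (3/8)·14 = 1193/96

1193/96 dollars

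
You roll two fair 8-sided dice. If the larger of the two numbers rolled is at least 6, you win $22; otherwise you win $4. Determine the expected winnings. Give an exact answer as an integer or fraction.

E[payout] = (25/64)·4 + (39/64)·22 = 479/32

479/32 dollars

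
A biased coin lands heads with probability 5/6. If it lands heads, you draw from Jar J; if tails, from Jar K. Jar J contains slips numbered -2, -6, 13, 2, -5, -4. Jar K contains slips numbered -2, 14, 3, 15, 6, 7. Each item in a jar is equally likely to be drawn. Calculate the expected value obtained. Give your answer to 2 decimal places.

0.92

E[X | Jar J] = (-2 − 6 + 13 + 2 − 5 − 4)/6 = -1/3
E[X | Jar K] = (-2 + 14 + 3 + 15 + 6 + 7)/6 = 43/6
E[X] = (5/6)·(-1/3) + (1/6)·43/6 = 11/12 ≈ 0.92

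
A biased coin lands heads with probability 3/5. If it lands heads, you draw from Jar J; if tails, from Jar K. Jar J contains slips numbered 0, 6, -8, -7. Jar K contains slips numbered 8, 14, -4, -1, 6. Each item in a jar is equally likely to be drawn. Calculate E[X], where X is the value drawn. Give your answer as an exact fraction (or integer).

E[X | Jar J] = (0 + 6 − 8 − 7)/4 = -9/4
E[X | Jar K] = (8 + 14 − 4 − 1 + 6)/5 = 23/5
E[X] = (3/5)·(-9/4) + (2/5)·23/5 = 49/100

49/100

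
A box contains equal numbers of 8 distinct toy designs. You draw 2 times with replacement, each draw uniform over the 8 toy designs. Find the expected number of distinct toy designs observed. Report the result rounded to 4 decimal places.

Let Xⱼ=1 if type j appears at least once. P(Xⱼ=1) = 1 − ((8−1)/8)^2 = 15/64.
E[#distinct] = 8·15/64 = 15/8.
≈ 1.8750

1.8750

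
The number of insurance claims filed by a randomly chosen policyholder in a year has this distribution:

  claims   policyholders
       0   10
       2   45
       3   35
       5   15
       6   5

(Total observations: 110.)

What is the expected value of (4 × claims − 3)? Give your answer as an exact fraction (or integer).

87/11

Total = 110, so P(claims=0) = 10/110, etc.
E[4x-3] = (1/11)·(-3) + (9/22)·5 + (7/22)·9 + (3/22)·17 + (1/22)·21
     = 87/11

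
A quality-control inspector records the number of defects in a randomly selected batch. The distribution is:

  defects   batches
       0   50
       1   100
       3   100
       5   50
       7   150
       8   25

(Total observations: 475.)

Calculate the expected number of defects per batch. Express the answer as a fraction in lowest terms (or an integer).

4

Total = 475, so P(defects=0) = 50/475, etc.
E[X] = (2/19)·0 + (4/19)·1 + (4/19)·3 + (2/19)·5 + (6/19)·7 + (1/19)·8
     = 4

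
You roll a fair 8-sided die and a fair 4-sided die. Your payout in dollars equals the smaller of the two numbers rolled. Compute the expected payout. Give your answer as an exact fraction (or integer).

35/16 dollars

Distribution of the smaller of the two numbers rolled: 1 w.p. 11/32, 2 w.p. 9/32, 3 w.p. 7/32, 4 w.p. 5/32
E[payout] = (11/32)·1 + (9/32)·2 + (7/32)·3 + (5/32)·4 = 35/16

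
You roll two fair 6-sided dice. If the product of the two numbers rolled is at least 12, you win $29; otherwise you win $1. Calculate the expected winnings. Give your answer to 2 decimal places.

E[payout] = (19/36)·1 + (17/36)·29 = 128/9
≈ $14.22

$14.22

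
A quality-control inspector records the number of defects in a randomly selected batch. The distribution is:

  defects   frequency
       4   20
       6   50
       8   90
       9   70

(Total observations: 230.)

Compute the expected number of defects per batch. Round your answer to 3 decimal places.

7.522

Total = 230, so P(defects=4) = 20/230, etc.
E[X] = (2/23)·4 + (5/23)·6 + (9/23)·8 + (7/23)·9
     = 173/23 ≈ 7.522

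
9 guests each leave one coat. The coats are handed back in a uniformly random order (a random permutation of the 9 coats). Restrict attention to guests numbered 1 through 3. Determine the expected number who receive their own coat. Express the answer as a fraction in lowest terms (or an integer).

1/3

Let Xᵢ = 1 if person i gets their own coat. For each i, P(Xᵢ=1) = 1/9.
By linearity of expectation, E[X₁+…+X_3] = 3·(1/9) = 1/3.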